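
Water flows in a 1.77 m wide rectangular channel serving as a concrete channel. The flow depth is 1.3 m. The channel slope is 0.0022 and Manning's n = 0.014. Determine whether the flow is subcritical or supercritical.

Flow area A = b·y = 1.77 × 1.3 = 2.301 m². Wetted perimeter P = b + 2y = 1.77 + 2×1.3 = 4.37 m.
Hydraulic radius R = A/P = 2.301/4.37 = 0.5265 m.
V = (1/n) R^(2/3) √S = (1/0.014) × 0.5265^(2/3) × √0.0022 = 2.185 m/s. Hydraulic depth D_h = A/T = 2.301/1.77 = 1.3 m.
Froude number Fr = V/√(g·D_h) = 2.185/√(9.81×1.3) = 0.612, which is less than 1, so the flow is subcritical.

subcritical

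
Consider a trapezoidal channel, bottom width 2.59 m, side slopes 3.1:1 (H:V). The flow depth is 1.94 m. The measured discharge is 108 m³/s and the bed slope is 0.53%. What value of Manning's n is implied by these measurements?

n = 0.012

With bottom width b = 2.59 m and side slope z = 3.1: A = (b + zy)y = (2.59 + 3.1×1.94)×1.94 = 16.69 m²; P = b + 2y√(1+z²) = 2.59 + 2×1.94×3.257 = 15.23 m.
Hydraulic radius R = A/P = 16.69/15.23 = 1.096 m.
Rearranging Manning's equation: n = (1/Q) A R^(2/3) S^(1/2) = (1/108) × 16.69 × 1.096^(2/3) × √0.0053 = 0.012.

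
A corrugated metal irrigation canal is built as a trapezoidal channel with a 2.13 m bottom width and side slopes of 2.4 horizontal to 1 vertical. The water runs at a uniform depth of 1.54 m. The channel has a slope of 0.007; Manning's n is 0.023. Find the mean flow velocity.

With bottom width b = 2.13 m and side slope z = 2.4: A = (b + zy)y = (2.13 + 2.4×1.54)×1.54 = 8.972 m²; P = b + 2y√(1+z²) = 2.13 + 2×1.54×2.6 = 10.14 m.
Hydraulic radius R = A/P = 8.972/10.14 = 0.885 m.
From Manning's equation, V = (1/n) R^(2/3) S^(1/2) = (1/0.023) × 0.885^(2/3) × 0.007^(1/2) = 3.35 m/s.

V = 3.35 m/s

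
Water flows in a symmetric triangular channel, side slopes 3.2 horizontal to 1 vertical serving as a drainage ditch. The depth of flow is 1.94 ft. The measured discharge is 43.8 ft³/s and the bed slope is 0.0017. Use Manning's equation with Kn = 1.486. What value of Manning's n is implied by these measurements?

n = 0.016

For a triangular section with side slope z = 3.2: A = zy² = 3.2×1.94² = 12.04 ft²; P = 2y√(1+z²) = 2×1.94×3.353 = 13.01 ft.
Hydraulic radius R = A/P = 12.04/13.01 = 0.9258 ft.
Rearranging Manning's equation: n = (1.486/Q) A R^(2/3) S^(1/2) = (1.486/43.8) × 12.04 × 0.9258^(2/3) × √0.0017 = 0.016.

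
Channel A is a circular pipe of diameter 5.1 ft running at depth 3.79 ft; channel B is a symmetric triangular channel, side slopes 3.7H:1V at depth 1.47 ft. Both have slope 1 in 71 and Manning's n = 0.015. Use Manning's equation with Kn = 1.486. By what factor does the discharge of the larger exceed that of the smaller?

Channel A: For a circular section of diameter D = 5.1 ft at depth y = 3.79 ft, the central angle is θ = 2 arccos(1 − 2y/D) = 4.157 rad. Then A = (D²/8)(θ − sin θ) = 16.28 ft² and P = Dθ/2 = 10.6 ft. Hydraulic radius R = A/P = 16.28/10.6 = 1.536 ft. Q_A = (1.486/0.015)·16.28·1.536^(2/3)·√0.01408 = 254.8 ft³/s.
Channel B: For a triangular section with side slope z = 3.7: A = zy² = 3.7×1.47² = 7.995 ft²; P = 2y√(1+z²) = 2×1.47×3.833 = 11.27 ft. Hydraulic radius R = A/P = 7.995/11.27 = 0.7095 ft. Q_B = (1.486/0.015)·7.995·0.7095^(2/3)·√0.01408 = 74.78 ft³/s.
The larger discharge is 254.8 ft³/s and the smaller is 74.78 ft³/s; the ratio is 3.41.

3.41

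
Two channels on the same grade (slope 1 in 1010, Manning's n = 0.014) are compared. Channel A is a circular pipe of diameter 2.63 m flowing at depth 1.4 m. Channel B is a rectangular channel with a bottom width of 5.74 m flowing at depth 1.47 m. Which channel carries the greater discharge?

channel B

Channel A: For a circular section of diameter D = 2.63 m at depth y = 1.4 m, the central angle is θ = 2 arccos(1 − 2y/D) = 3.271 rad. Then A = (D²/8)(θ − sin θ) = 2.94 m² and P = Dθ/2 = 4.301 m. Hydraulic radius R = A/P = 2.94/4.301 = 0.6834 m. Q_A = (1/0.014)·2.94·0.6834^(2/3)·√0.0009901 = 5.126 m³/s.
Channel B: Flow area A = b·y = 5.74 × 1.47 = 8.438 m². Wetted perimeter P = b + 2y = 5.74 + 2×1.47 = 8.68 m. Hydraulic radius R = A/P = 8.438/8.68 = 0.9721 m. Q_B = (1/0.014)·8.438·0.9721^(2/3)·√0.0009901 = 18.61 m³/s.
Q_A = 5.126 m³/s vs Q_B = 18.61 m³/s, so channel B carries more.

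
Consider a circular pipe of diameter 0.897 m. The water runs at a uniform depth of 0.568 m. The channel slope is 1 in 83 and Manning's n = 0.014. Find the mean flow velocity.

V = 3.16 m/s

For a circular section of diameter D = 0.897 m at depth y = 0.568 m, the central angle is θ = 2 arccos(1 − 2y/D) = 3.681 rad. Then A = (D²/8)(θ − sin θ) = 0.4219 m² and P = Dθ/2 = 1.651 m.
Hydraulic radius R = A/P = 0.4219/1.651 = 0.2555 m.
From Manning's equation, V = (1/n) R^(2/3) S^(1/2) = (1/0.014) × 0.2555^(2/3) × 0.01205^(1/2) = 3.16 m/s.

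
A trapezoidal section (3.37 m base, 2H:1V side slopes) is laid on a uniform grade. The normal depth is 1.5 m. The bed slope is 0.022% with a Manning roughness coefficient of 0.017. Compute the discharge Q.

Q = 8.05 m³/s

With bottom width b = 3.37 m and side slope z = 2: A = (b + zy)y = (3.37 + 2×1.5)×1.5 = 9.555 m²; P = b + 2y√(1+z²) = 3.37 + 2×1.5×2.236 = 10.08 m.
Hydraulic radius R = A/P = 9.555/10.08 = 0.9481 m.
Manning's equation: Q = (1/n) A R^(2/3) S^(1/2) = (1/0.017) × 9.555 × 0.9481^(2/3) × 0.00022^(1/2) = 8.05 m³/s.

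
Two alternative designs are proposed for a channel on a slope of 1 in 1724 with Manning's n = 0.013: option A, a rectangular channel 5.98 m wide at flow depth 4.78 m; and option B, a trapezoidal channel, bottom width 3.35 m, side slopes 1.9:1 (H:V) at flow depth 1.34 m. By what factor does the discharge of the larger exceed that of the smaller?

Channel A: Flow area A = b·y = 5.98 × 4.78 = 28.58 m². Wetted perimeter P = b + 2y = 5.98 + 2×4.78 = 15.54 m. Hydraulic radius R = A/P = 28.58/15.54 = 1.839 m. Q_A = (1/0.013)·28.58·1.839^(2/3)·√0.00058 = 79.5 m³/s.
Channel B: With bottom width b = 3.35 m and side slope z = 1.9: A = (b + zy)y = (3.35 + 1.9×1.34)×1.34 = 7.901 m²; P = b + 2y√(1+z²) = 3.35 + 2×1.34×2.147 = 9.104 m. Hydraulic radius R = A/P = 7.901/9.104 = 0.8678 m. Q_B = (1/0.013)·7.901·0.8678^(2/3)·√0.00058 = 13.32 m³/s.
The larger discharge is 79.5 m³/s and the smaller is 13.32 m³/s; the ratio is 5.97.

5.97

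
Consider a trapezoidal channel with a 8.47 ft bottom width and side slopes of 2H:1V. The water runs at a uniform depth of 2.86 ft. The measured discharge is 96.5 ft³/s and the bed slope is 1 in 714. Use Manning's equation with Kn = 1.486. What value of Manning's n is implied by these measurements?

n = 0.036

With bottom width b = 8.47 ft and side slope z = 2: A = (b + zy)y = (8.47 + 2×2.86)×2.86 = 40.58 ft²; P = b + 2y√(1+z²) = 8.47 + 2×2.86×2.236 = 21.26 ft.
Hydraulic radius R = A/P = 40.58/21.26 = 1.909 ft.
Rearranging Manning's equation: n = (1.486/Q) A R^(2/3) S^(1/2) = (1.486/96.5) × 40.58 × 1.909^(2/3) × √0.001401 = 0.036.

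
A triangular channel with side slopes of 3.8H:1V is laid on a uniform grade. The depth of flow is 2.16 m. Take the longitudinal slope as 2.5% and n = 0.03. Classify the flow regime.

For a triangular section with side slope z = 3.8: A = zy² = 3.8×2.16² = 17.73 m²; P = 2y√(1+z²) = 2×2.16×3.929 = 16.97 m.
Hydraulic radius R = A/P = 17.73/16.97 = 1.044 m.
V = (1/n) R^(2/3) √S = (1/0.03) × 1.044^(2/3) × √0.025 = 5.425 m/s. Hydraulic depth D_h = A/T = 17.73/16.42 = 1.08 m.
Froude number Fr = V/√(g·D_h) = 5.425/√(9.81×1.08) = 1.67, which is greater than 1, so the flow is supercritical.

supercritical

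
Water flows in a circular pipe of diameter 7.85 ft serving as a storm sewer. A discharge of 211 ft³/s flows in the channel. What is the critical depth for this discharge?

y_c = 3.66 ft

At critical depth, Q² T / (g A³) = 1, i.e. A³/T = Q²/g = 211²/32.2 = 1383.
Trying y = 4.21 ft: A³/T = 2359 — over.
Trying y = 3.66 ft: A³/T = 1382 — ≈ 1383.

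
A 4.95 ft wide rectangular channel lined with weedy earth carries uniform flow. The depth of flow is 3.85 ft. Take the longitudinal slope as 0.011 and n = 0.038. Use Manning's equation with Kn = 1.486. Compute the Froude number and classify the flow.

subcritical

Flow area A = b·y = 4.95 × 3.85 = 19.06 ft². Wetted perimeter P = b + 2y = 4.95 + 2×3.85 = 12.65 ft.
Hydraulic radius R = A/P = 19.06/12.65 = 1.507 ft.
V = (1.486/n) R^(2/3) √S = (1.486/0.038) × 1.507^(2/3) × √0.011 = 5.39 ft/s. Hydraulic depth D_h = A/T = 19.06/4.95 = 3.85 ft.
Froude number Fr = V/√(g·D_h) = 5.39/√(32.2×3.85) = 0.484, which is less than 1, so the flow is subcritical.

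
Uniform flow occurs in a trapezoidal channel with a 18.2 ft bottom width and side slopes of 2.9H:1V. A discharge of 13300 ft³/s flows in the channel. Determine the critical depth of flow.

y_c = 13.9 ft

At critical depth, Q² T / (g A³) = 1, i.e. A³/T = Q²/g = 13300²/32.2 = 5493000.
Try y = 9.94 ft: A³/T = 1346000 — low.
Try y = 13.9 ft: A³/T = 5444000 — close enough.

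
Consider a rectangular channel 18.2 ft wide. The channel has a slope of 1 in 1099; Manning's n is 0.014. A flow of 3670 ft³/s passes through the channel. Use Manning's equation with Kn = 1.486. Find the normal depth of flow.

Manning's equation rearranged: A R^(2/3) = nQ / (1.486·√S) = 0.014 × 3670 / (1.486 × √0.0009099) = 1146.
At y = 16.4 ft: A R^(2/3) = 969.3 — too small.
At y = 18.8 ft: A R^(2/3) = 1146 — close enough.

y_n = 18.8 ft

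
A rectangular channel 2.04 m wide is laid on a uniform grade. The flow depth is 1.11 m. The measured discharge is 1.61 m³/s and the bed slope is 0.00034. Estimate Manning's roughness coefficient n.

Flow area A = b·y = 2.04 × 1.11 = 2.264 m². Wetted perimeter P = b + 2y = 2.04 + 2×1.11 = 4.26 m.
Hydraulic radius R = A/P = 2.264/4.26 = 0.5315 m.
Rearranging Manning's equation: n = (1/Q) A R^(2/3) S^(1/2) = (1/1.61) × 2.264 × 0.5315^(2/3) × √0.00034 = 0.017.

n = 0.017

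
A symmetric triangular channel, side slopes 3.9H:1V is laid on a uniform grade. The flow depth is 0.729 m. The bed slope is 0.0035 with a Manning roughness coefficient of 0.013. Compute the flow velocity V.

For a triangular section with side slope z = 3.9: A = zy² = 3.9×0.729² = 2.073 m²; P = 2y√(1+z²) = 2×0.729×4.026 = 5.87 m.
Hydraulic radius R = A/P = 2.073/5.87 = 0.3531 m.
From Manning's equation, V = (1/n) R^(2/3) S^(1/2) = (1/0.013) × 0.3531^(2/3) × 0.0035^(1/2) = 2.27 m/s.

V = 2.27 m/s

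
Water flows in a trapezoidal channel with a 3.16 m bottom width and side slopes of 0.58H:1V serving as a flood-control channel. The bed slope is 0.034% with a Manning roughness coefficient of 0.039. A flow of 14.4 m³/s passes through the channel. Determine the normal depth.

Manning's equation rearranged: A R^(2/3) = nQ / (1·√S) = 0.039 × 14.4 / (√0.00034) = 30.46.
Try y = 3.49 m: A R^(2/3) = 24.87 — too small.
Try y = 4.5 m: A R^(2/3) = 40.03 — too large.
Try y = 3.89 m: A R^(2/3) = 30.4 — ≈ 30.46.

y_n = 3.89 m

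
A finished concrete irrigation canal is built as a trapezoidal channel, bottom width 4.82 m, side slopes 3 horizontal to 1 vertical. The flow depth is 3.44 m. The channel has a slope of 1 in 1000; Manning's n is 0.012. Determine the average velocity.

V = 4.13 m/s

With bottom width b = 4.82 m and side slope z = 3: A = (b + zy)y = (4.82 + 3×3.44)×3.44 = 52.08 m²; P = b + 2y√(1+z²) = 4.82 + 2×3.44×3.162 = 26.58 m.
Hydraulic radius R = A/P = 52.08/26.58 = 1.96 m.
From Manning's equation, V = (1/n) R^(2/3) S^(1/2) = (1/0.012) × 1.96^(2/3) × 0.001^(1/2) = 4.13 m/s.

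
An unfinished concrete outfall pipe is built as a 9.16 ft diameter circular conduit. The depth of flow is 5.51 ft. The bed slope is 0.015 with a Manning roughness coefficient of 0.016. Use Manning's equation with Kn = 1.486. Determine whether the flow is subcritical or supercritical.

For a circular section of diameter D = 9.16 ft at depth y = 5.51 ft, the central angle is θ = 2 arccos(1 − 2y/D) = 3.551 rad. Then A = (D²/8)(θ − sin θ) = 41.41 ft² and P = Dθ/2 = 16.26 ft.
Hydraulic radius R = A/P = 41.41/16.26 = 2.546 ft.
V = (1.486/n) R^(2/3) √S = (1.486/0.016) × 2.546^(2/3) × √0.015 = 21.21 ft/s. Hydraulic depth D_h = A/T = 41.41/8.969 = 4.617 ft.
Froude number Fr = V/√(g·D_h) = 21.21/√(32.2×4.617) = 1.74, which is greater than 1, so the flow is supercritical.

supercritical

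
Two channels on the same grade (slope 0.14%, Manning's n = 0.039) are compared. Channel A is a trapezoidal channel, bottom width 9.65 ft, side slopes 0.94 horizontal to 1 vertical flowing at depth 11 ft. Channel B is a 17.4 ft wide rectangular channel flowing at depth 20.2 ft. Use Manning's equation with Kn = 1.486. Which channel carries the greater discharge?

channel B

Channel A: With bottom width b = 9.65 ft and side slope z = 0.94: A = (b + zy)y = (9.65 + 0.94×11)×11 = 219.9 ft²; P = b + 2y√(1+z²) = 9.65 + 2×11×1.372 = 39.84 ft. Hydraulic radius R = A/P = 219.9/39.84 = 5.519 ft. Q_A = (1.486/0.039)·219.9·5.519^(2/3)·√0.0014 = 979 ft³/s.
Channel B: Flow area A = b·y = 17.4 × 20.2 = 351.5 ft². Wetted perimeter P = b + 2y = 17.4 + 2×20.2 = 57.8 ft. Hydraulic radius R = A/P = 351.5/57.8 = 6.081 ft. Q_B = (1.486/0.039)·351.5·6.081^(2/3)·√0.0014 = 1669 ft³/s.
Q_A = 979 ft³/s vs Q_B = 1669 ft³/s, so channel B carries more.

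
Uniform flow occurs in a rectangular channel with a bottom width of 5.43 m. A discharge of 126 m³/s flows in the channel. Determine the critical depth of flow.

For a rectangular channel, critical depth y_c = (q²/g)^(1/3) where q = Q/b = 126/5.43 = 23.2 m²/s.
So y_c = (23.2²/9.81)^(1/3) = 3.8 m.

y_c = 3.8 m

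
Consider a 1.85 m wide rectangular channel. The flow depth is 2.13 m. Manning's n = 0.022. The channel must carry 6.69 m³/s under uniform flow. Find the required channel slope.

Flow area A = b·y = 1.85 × 2.13 = 3.941 m². Wetted perimeter P = b + 2y = 1.85 + 2×2.13 = 6.11 m.
Hydraulic radius R = A/P = 3.941/6.11 = 0.6449 m.
From Manning's equation, S = [nQ / (1 A R^(2/3))]² = [0.022 × 6.69 / (1 × 3.941 × 0.6449^(2/3))]² = 0.0025.

S = 0.0025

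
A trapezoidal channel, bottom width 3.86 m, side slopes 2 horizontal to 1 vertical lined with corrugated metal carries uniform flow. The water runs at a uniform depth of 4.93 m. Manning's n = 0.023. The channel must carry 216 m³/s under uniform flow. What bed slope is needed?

With bottom width b = 3.86 m and side slope z = 2: A = (b + zy)y = (3.86 + 2×4.93)×4.93 = 67.64 m²; P = b + 2y√(1+z²) = 3.86 + 2×4.93×2.236 = 25.91 m.
Hydraulic radius R = A/P = 67.64/25.91 = 2.611 m.
From Manning's equation, S = [nQ / (1 A R^(2/3))]² = [0.023 × 216 / (1 × 67.64 × 2.611^(2/3))]² = 0.0015.

S = 0.0015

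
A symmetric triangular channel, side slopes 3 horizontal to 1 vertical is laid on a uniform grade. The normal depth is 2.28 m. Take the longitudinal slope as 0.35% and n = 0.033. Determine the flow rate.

For a triangular section with side slope z = 3: A = zy² = 3×2.28² = 15.6 m²; P = 2y√(1+z²) = 2×2.28×3.162 = 14.42 m.
Hydraulic radius R = A/P = 15.6/14.42 = 1.081 m.
Manning's equation: Q = (1/n) A R^(2/3) S^(1/2) = (1/0.033) × 15.6 × 1.081^(2/3) × 0.0035^(1/2) = 29.5 m³/s.

Q = 29.5 m³/s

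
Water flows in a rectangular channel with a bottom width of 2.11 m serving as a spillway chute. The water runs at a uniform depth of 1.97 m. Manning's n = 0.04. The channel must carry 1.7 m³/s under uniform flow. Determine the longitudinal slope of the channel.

Flow area A = b·y = 2.11 × 1.97 = 4.157 m². Wetted perimeter P = b + 2y = 2.11 + 2×1.97 = 6.05 m.
Hydraulic radius R = A/P = 4.157/6.05 = 0.6871 m.
From Manning's equation, S = [nQ / (1 A R^(2/3))]² = [0.04 × 1.7 / (1 × 4.157 × 0.6871^(2/3))]² = 0.000441.

S = 0.000441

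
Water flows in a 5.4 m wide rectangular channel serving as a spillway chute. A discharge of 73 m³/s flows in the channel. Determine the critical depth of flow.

For a rectangular channel, critical depth y_c = (q²/g)^(1/3) where q = Q/b = 73/5.4 = 13.52 m²/s.
So y_c = (13.52²/9.81)^(1/3) = 2.65 m.

y_c = 2.65 m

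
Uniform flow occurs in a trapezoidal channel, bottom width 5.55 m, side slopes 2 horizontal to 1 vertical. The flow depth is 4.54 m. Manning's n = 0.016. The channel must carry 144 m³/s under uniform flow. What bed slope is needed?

With bottom width b = 5.55 m and side slope z = 2: A = (b + zy)y = (5.55 + 2×4.54)×4.54 = 66.42 m²; P = b + 2y√(1+z²) = 5.55 + 2×4.54×2.236 = 25.85 m.
Hydraulic radius R = A/P = 66.42/25.85 = 2.569 m.
From Manning's equation, S = [nQ / (1 A R^(2/3))]² = [0.016 × 144 / (1 × 66.42 × 2.569^(2/3))]² = 0.000342.

S = 0.000342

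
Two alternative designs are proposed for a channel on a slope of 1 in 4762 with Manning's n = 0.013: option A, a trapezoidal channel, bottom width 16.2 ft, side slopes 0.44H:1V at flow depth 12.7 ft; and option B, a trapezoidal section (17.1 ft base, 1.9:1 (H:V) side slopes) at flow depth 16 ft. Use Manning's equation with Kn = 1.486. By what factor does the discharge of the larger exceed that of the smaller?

3.45

Channel A: With bottom width b = 16.2 ft and side slope z = 0.44: A = (b + zy)y = (16.2 + 0.44×12.7)×12.7 = 276.7 ft²; P = b + 2y√(1+z²) = 16.2 + 2×12.7×1.093 = 43.95 ft. Hydraulic radius R = A/P = 276.7/43.95 = 6.296 ft. Q_A = (1.486/0.013)·276.7·6.296^(2/3)·√0.00021 = 1563 ft³/s.
Channel B: With bottom width b = 17.1 ft and side slope z = 1.9: A = (b + zy)y = (17.1 + 1.9×16)×16 = 760 ft²; P = b + 2y√(1+z²) = 17.1 + 2×16×2.147 = 85.81 ft. Hydraulic radius R = A/P = 760/85.81 = 8.857 ft. Q_B = (1.486/0.013)·760·8.857^(2/3)·√0.00021 = 5389 ft³/s.
The larger discharge is 5389 ft³/s and the smaller is 1563 ft³/s; the ratio is 3.45.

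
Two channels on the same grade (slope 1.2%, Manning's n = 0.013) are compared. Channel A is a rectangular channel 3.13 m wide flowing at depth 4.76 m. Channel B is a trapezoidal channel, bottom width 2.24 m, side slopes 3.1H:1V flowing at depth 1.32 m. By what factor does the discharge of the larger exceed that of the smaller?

Channel A: Flow area A = b·y = 3.13 × 4.76 = 14.9 m². Wetted perimeter P = b + 2y = 3.13 + 2×4.76 = 12.65 m. Hydraulic radius R = A/P = 14.9/12.65 = 1.178 m. Q_A = (1/0.013)·14.9·1.178^(2/3)·√0.012 = 140 m³/s.
Channel B: With bottom width b = 2.24 m and side slope z = 3.1: A = (b + zy)y = (2.24 + 3.1×1.32)×1.32 = 8.358 m²; P = b + 2y√(1+z²) = 2.24 + 2×1.32×3.257 = 10.84 m. Hydraulic radius R = A/P = 8.358/10.84 = 0.7711 m. Q_B = (1/0.013)·8.358·0.7711^(2/3)·√0.012 = 59.23 m³/s.
The larger discharge is 140 m³/s and the smaller is 59.23 m³/s; the ratio is 2.36.

2.36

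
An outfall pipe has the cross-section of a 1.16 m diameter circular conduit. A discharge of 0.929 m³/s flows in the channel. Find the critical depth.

At critical depth, Q² T / (g A³) = 1, i.e. A³/T = Q²/g = 0.929²/9.81 = 0.08798.
Trying y = 0.578 m: A³/T = 0.1255 — over.
Trying y = 0.448 m: A³/T = 0.0473 — short.
Trying y = 0.527 m: A³/T = 0.08818 — ≈ 0.08798.

y_c = 0.527 m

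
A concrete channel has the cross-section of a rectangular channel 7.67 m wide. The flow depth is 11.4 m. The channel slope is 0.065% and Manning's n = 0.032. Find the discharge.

Q = 141 m³/s

Flow area A = b·y = 7.67 × 11.4 = 87.44 m². Wetted perimeter P = b + 2y = 7.67 + 2×11.4 = 30.47 m.
Hydraulic radius R = A/P = 87.44/30.47 = 2.87 m.
Manning's equation: Q = (1/n) A R^(2/3) S^(1/2) = (1/0.032) × 87.44 × 2.87^(2/3) × 0.00065^(1/2) = 141 m³/s.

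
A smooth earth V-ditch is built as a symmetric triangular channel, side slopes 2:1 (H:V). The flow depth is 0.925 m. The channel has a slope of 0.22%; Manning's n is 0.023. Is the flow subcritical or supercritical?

subcritical

For a triangular section with side slope z = 2: A = zy² = 2×0.925² = 1.711 m²; P = 2y√(1+z²) = 2×0.925×2.236 = 4.137 m.
Hydraulic radius R = A/P = 1.711/4.137 = 0.4137 m.
V = (1/n) R^(2/3) √S = (1/0.023) × 0.4137^(2/3) × √0.0022 = 1.132 m/s. Hydraulic depth D_h = A/T = 1.711/3.7 = 0.4625 m.
Froude number Fr = V/√(g·D_h) = 1.132/√(9.81×0.4625) = 0.532, which is less than 1, so the flow is subcritical.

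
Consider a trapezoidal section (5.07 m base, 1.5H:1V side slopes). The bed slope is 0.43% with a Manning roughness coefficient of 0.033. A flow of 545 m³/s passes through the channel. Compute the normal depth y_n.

y_n = 7.22 m

Manning's equation rearranged: A R^(2/3) = nQ / (1·√S) = 0.033 × 545 / (√0.0043) = 274.3.
Trying y = 8.67 m: A R^(2/3) = 415.3 — high.
Trying y = 7.22 m: A R^(2/3) = 274.2 — matches.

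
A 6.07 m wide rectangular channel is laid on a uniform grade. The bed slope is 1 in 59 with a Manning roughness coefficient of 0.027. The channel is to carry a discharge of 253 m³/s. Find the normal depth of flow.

y_n = 5.52 m

Manning's equation rearranged: A R^(2/3) = nQ / (1·√S) = 0.027 × 253 / (√0.01695) = 52.47.
Trying y = 6.55 m: A R^(2/3) = 64.66 — over.
Trying y = 5.52 m: A R^(2/3) = 52.45 — ≈ 52.47.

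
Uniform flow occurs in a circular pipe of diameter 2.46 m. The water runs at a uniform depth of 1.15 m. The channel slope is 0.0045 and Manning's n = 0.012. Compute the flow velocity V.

For a circular section of diameter D = 2.46 m at depth y = 1.15 m, the central angle is θ = 2 arccos(1 − 2y/D) = 3.011 rad. Then A = (D²/8)(θ − sin θ) = 2.18 m² and P = Dθ/2 = 3.704 m.
Hydraulic radius R = A/P = 2.18/3.704 = 0.5885 m.
From Manning's equation, V = (1/n) R^(2/3) S^(1/2) = (1/0.012) × 0.5885^(2/3) × 0.0045^(1/2) = 3.93 m/s.

V = 3.93 m/s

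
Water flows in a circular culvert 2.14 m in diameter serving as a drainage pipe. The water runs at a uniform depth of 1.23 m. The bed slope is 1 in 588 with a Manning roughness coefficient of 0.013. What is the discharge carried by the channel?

For a circular section of diameter D = 2.14 m at depth y = 1.23 m, the central angle is θ = 2 arccos(1 − 2y/D) = 3.442 rad. Then A = (D²/8)(θ − sin θ) = 2.14 m² and P = Dθ/2 = 3.683 m.
Hydraulic radius R = A/P = 2.14/3.683 = 0.581 m.
Manning's equation: Q = (1/n) A R^(2/3) S^(1/2) = (1/0.013) × 2.14 × 0.581^(2/3) × 0.001701^(1/2) = 4.73 m³/s.

Q = 4.73 m³/s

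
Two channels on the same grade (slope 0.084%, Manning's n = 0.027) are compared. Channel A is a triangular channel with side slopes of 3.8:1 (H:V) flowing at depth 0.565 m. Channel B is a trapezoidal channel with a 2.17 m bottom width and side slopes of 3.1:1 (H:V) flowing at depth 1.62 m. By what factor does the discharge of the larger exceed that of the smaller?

Channel A: For a triangular section with side slope z = 3.8: A = zy² = 3.8×0.565² = 1.213 m²; P = 2y√(1+z²) = 2×0.565×3.929 = 4.44 m. Hydraulic radius R = A/P = 1.213/4.44 = 0.2732 m. Q_A = (1/0.027)·1.213·0.2732^(2/3)·√0.00084 = 0.5482 m³/s.
Channel B: With bottom width b = 2.17 m and side slope z = 3.1: A = (b + zy)y = (2.17 + 3.1×1.62)×1.62 = 11.65 m²; P = b + 2y√(1+z²) = 2.17 + 2×1.62×3.257 = 12.72 m. Hydraulic radius R = A/P = 11.65/12.72 = 0.9157 m. Q_B = (1/0.027)·11.65·0.9157^(2/3)·√0.00084 = 11.79 m³/s.
The larger discharge is 11.79 m³/s and the smaller is 0.5482 m³/s; the ratio is 21.5.

21.5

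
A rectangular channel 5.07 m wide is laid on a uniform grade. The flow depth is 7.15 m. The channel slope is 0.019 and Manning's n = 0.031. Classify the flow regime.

Flow area A = b·y = 5.07 × 7.15 = 36.25 m². Wetted perimeter P = b + 2y = 5.07 + 2×7.15 = 19.37 m.
Hydraulic radius R = A/P = 36.25/19.37 = 1.871 m.
V = (1/n) R^(2/3) √S = (1/0.031) × 1.871^(2/3) × √0.019 = 6.753 m/s. Hydraulic depth D_h = A/T = 36.25/5.07 = 7.15 m.
Froude number Fr = V/√(g·D_h) = 6.753/√(9.81×7.15) = 0.806, which is less than 1, so the flow is subcritical.

subcritical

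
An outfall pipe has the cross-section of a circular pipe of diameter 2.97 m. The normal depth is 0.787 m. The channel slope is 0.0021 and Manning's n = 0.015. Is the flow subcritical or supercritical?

subcritical

For a circular section of diameter D = 2.97 m at depth y = 0.787 m, the central angle is θ = 2 arccos(1 − 2y/D) = 2.163 rad. Then A = (D²/8)(θ − sin θ) = 1.47 m² and P = Dθ/2 = 3.212 m.
Hydraulic radius R = A/P = 1.47/3.212 = 0.4577 m.
V = (1/n) R^(2/3) √S = (1/0.015) × 0.4577^(2/3) × √0.0021 = 1.814 m/s. Hydraulic depth D_h = A/T = 1.47/2.621 = 0.5608 m.
Froude number Fr = V/√(g·D_h) = 1.814/√(9.81×0.5608) = 0.774, which is less than 1, so the flow is subcritical.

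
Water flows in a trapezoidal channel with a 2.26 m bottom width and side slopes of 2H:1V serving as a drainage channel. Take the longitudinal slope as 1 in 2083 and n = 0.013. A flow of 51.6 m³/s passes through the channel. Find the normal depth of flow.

y_n = 2.88 m

Manning's equation rearranged: A R^(2/3) = nQ / (1·√S) = 0.013 × 51.6 / (√0.0004801) = 30.62.
Try y = 2.08 m: A R^(2/3) = 14.7 — short.
Try y = 3.36 m: A R^(2/3) = 43.74 — over.
Try y = 2.88 m: A R^(2/3) = 30.61 — matches.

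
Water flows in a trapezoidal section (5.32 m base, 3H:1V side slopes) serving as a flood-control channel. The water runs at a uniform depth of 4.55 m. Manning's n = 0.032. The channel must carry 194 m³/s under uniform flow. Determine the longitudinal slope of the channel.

With bottom width b = 5.32 m and side slope z = 3: A = (b + zy)y = (5.32 + 3×4.55)×4.55 = 86.31 m²; P = b + 2y√(1+z²) = 5.32 + 2×4.55×3.162 = 34.1 m.
Hydraulic radius R = A/P = 86.31/34.1 = 2.531 m.
From Manning's equation, S = [nQ / (1 A R^(2/3))]² = [0.032 × 194 / (1 × 86.31 × 2.531^(2/3))]² = 0.0015.

S = 0.0015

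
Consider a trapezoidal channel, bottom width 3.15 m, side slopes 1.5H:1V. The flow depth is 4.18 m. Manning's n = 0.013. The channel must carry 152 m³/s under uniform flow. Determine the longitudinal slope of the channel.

S = 0.000901

With bottom width b = 3.15 m and side slope z = 1.5: A = (b + zy)y = (3.15 + 1.5×4.18)×4.18 = 39.38 m²; P = b + 2y√(1+z²) = 3.15 + 2×4.18×1.803 = 18.22 m.
Hydraulic radius R = A/P = 39.38/18.22 = 2.161 m.
From Manning's equation, S = [nQ / (1 A R^(2/3))]² = [0.013 × 152 / (1 × 39.38 × 2.161^(2/3))]² = 0.000901.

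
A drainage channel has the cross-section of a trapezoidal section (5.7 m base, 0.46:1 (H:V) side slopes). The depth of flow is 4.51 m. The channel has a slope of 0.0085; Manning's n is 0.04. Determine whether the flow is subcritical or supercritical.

With bottom width b = 5.7 m and side slope z = 0.46: A = (b + zy)y = (5.7 + 0.46×4.51)×4.51 = 35.06 m²; P = b + 2y√(1+z²) = 5.7 + 2×4.51×1.101 = 15.63 m.
Hydraulic radius R = A/P = 35.06/15.63 = 2.244 m.
V = (1/n) R^(2/3) √S = (1/0.04) × 2.244^(2/3) × √0.0085 = 3.95 m/s. Hydraulic depth D_h = A/T = 35.06/9.849 = 3.56 m.
Froude number Fr = V/√(g·D_h) = 3.95/√(9.81×3.56) = 0.668, which is less than 1, so the flow is subcritical.

subcritical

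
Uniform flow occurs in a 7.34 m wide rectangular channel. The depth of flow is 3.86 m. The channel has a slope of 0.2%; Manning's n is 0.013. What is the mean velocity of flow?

Flow area A = b·y = 7.34 × 3.86 = 28.33 m². Wetted perimeter P = b + 2y = 7.34 + 2×3.86 = 15.06 m.
Hydraulic radius R = A/P = 28.33/15.06 = 1.881 m.
From Manning's equation, V = (1/n) R^(2/3) S^(1/2) = (1/0.013) × 1.881^(2/3) × 0.002^(1/2) = 5.24 m/s.

V = 5.24 m/s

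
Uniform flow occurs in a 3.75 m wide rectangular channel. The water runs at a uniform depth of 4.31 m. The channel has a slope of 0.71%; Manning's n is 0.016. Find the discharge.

Flow area A = b·y = 3.75 × 4.31 = 16.16 m². Wetted perimeter P = b + 2y = 3.75 + 2×4.31 = 12.37 m.
Hydraulic radius R = A/P = 16.16/12.37 = 1.307 m.
Manning's equation: Q = (1/n) A R^(2/3) S^(1/2) = (1/0.016) × 16.16 × 1.307^(2/3) × 0.0071^(1/2) = 102 m³/s.

Q = 102 m³/s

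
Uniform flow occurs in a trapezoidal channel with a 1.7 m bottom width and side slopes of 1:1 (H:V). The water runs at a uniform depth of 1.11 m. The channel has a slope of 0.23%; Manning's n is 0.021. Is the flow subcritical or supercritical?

With bottom width b = 1.7 m and side slope z = 1: A = (b + zy)y = (1.7 + 1×1.11)×1.11 = 3.119 m²; P = b + 2y√(1+z²) = 1.7 + 2×1.11×1.414 = 4.84 m.
Hydraulic radius R = A/P = 3.119/4.84 = 0.6445 m.
V = (1/n) R^(2/3) √S = (1/0.021) × 0.6445^(2/3) × √0.0023 = 1.704 m/s. Hydraulic depth D_h = A/T = 3.119/3.92 = 0.7957 m.
Froude number Fr = V/√(g·D_h) = 1.704/√(9.81×0.7957) = 0.61, which is less than 1, so the flow is subcritical.

subcritical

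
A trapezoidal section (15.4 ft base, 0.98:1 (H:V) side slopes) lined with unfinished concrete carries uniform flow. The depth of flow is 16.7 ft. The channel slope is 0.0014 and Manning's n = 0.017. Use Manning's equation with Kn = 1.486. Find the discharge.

Q = 7250 ft³/s

With bottom width b = 15.4 ft and side slope z = 0.98: A = (b + zy)y = (15.4 + 0.98×16.7)×16.7 = 530.5 ft²; P = b + 2y√(1+z²) = 15.4 + 2×16.7×1.4 = 62.16 ft.
Hydraulic radius R = A/P = 530.5/62.16 = 8.534 ft.
Manning's equation: Q = (1.486/n) A R^(2/3) S^(1/2) = (1.486/0.017) × 530.5 × 8.534^(2/3) × 0.0014^(1/2) = 7250 ft³/s.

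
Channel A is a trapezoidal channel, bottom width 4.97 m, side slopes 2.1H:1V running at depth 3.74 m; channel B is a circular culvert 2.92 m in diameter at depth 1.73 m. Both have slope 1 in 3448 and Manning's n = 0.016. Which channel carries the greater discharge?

channel A

Channel A: With bottom width b = 4.97 m and side slope z = 2.1: A = (b + zy)y = (4.97 + 2.1×3.74)×3.74 = 47.96 m²; P = b + 2y√(1+z²) = 4.97 + 2×3.74×2.326 = 22.37 m. Hydraulic radius R = A/P = 47.96/22.37 = 2.144 m. Q_A = (1/0.016)·47.96·2.144^(2/3)·√0.00029 = 84.89 m³/s.
Channel B: For a circular section of diameter D = 2.92 m at depth y = 1.73 m, the central angle is θ = 2 arccos(1 − 2y/D) = 3.514 rad. Then A = (D²/8)(θ − sin θ) = 4.132 m² and P = Dθ/2 = 5.13 m. Hydraulic radius R = A/P = 4.132/5.13 = 0.8055 m. Q_B = (1/0.016)·4.132·0.8055^(2/3)·√0.00029 = 3.808 m³/s.
Q_A = 84.89 m³/s vs Q_B = 3.808 m³/s, so channel A carries more.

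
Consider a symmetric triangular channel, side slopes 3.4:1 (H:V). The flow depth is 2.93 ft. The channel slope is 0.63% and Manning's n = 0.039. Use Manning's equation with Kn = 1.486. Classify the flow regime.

subcritical

For a triangular section with side slope z = 3.4: A = zy² = 3.4×2.93² = 29.19 ft²; P = 2y√(1+z²) = 2×2.93×3.544 = 20.77 ft.
Hydraulic radius R = A/P = 29.19/20.77 = 1.405 ft.
V = (1.486/n) R^(2/3) √S = (1.486/0.039) × 1.405^(2/3) × √0.0063 = 3.795 ft/s. Hydraulic depth D_h = A/T = 29.19/19.92 = 1.465 ft.
Froude number Fr = V/√(g·D_h) = 3.795/√(32.2×1.465) = 0.552, which is less than 1, so the flow is subcritical.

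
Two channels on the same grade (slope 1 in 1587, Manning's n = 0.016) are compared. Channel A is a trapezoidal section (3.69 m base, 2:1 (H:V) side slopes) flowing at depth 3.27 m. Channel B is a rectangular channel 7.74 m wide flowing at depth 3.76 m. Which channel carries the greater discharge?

channel A

Channel A: With bottom width b = 3.69 m and side slope z = 2: A = (b + zy)y = (3.69 + 2×3.27)×3.27 = 33.45 m²; P = b + 2y√(1+z²) = 3.69 + 2×3.27×2.236 = 18.31 m. Hydraulic radius R = A/P = 33.45/18.31 = 1.827 m. Q_A = (1/0.016)·33.45·1.827^(2/3)·√0.0006301 = 78.42 m³/s.
Channel B: Flow area A = b·y = 7.74 × 3.76 = 29.1 m². Wetted perimeter P = b + 2y = 7.74 + 2×3.76 = 15.26 m. Hydraulic radius R = A/P = 29.1/15.26 = 1.907 m. Q_B = (1/0.016)·29.1·1.907^(2/3)·√0.0006301 = 70.22 m³/s.
Q_A = 78.42 m³/s vs Q_B = 70.22 m³/s, so channel A carries more.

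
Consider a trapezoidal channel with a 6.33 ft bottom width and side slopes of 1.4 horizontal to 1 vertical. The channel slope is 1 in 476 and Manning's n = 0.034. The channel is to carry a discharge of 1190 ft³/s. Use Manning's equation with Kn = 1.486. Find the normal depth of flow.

Manning's equation rearranged: A R^(2/3) = nQ / (1.486·√S) = 0.034 × 1190 / (1.486 × √0.002101) = 594.
At y = 7.23 ft: A R^(2/3) = 290.2 — low.
At y = 12 ft: A R^(2/3) = 898.9 — high.
At y = 10 ft: A R^(2/3) = 593.7 — close enough.

y_n = 10 ft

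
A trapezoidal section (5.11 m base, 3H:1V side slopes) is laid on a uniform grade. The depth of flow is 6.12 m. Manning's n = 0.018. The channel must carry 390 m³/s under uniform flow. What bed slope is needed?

S = 0.000491

With bottom width b = 5.11 m and side slope z = 3: A = (b + zy)y = (5.11 + 3×6.12)×6.12 = 143.6 m²; P = b + 2y√(1+z²) = 5.11 + 2×6.12×3.162 = 43.82 m.
Hydraulic radius R = A/P = 143.6/43.82 = 3.278 m.
From Manning's equation, S = [nQ / (1 A R^(2/3))]² = [0.018 × 390 / (1 × 143.6 × 3.278^(2/3))]² = 0.000491.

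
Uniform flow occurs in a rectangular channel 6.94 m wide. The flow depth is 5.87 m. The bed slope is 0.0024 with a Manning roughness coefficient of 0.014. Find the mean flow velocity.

V = 5.88 m/s

Flow area A = b·y = 6.94 × 5.87 = 40.74 m². Wetted perimeter P = b + 2y = 6.94 + 2×5.87 = 18.68 m.
Hydraulic radius R = A/P = 40.74/18.68 = 2.181 m.
From Manning's equation, V = (1/n) R^(2/3) S^(1/2) = (1/0.014) × 2.181^(2/3) × 0.0024^(1/2) = 5.88 m/s.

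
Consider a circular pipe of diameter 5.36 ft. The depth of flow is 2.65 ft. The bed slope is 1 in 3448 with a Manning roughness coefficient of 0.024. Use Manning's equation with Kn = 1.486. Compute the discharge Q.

For a circular section of diameter D = 5.36 ft at depth y = 2.65 ft, the central angle is θ = 2 arccos(1 − 2y/D) = 3.119 rad. Then A = (D²/8)(θ − sin θ) = 11.12 ft² and P = Dθ/2 = 8.359 ft.
Hydraulic radius R = A/P = 11.12/8.359 = 1.33 ft.
Manning's equation: Q = (1.486/n) A R^(2/3) S^(1/2) = (1.486/0.024) × 11.12 × 1.33^(2/3) × 0.00029^(1/2) = 14.2 ft³/s.

Q = 14.2 ft³/s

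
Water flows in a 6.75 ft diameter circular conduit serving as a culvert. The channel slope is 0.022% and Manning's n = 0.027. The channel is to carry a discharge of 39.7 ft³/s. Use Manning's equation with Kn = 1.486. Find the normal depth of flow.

Manning's equation rearranged: A R^(2/3) = nQ / (1.486·√S) = 0.027 × 39.7 / (1.486 × √0.00022) = 48.63.
At y = 4.46 ft: A R^(2/3) = 39.27 — low.
At y = 6.22 ft: A R^(2/3) = 54.46 — high.
At y = 5.3 ft: A R^(2/3) = 48.65 — close enough.

y_n = 5.3 ft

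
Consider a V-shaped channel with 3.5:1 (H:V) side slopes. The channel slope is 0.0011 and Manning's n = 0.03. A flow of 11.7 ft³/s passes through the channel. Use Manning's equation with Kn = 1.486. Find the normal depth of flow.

y_n = 1.57 ft

Manning's equation rearranged: A R^(2/3) = nQ / (1.486·√S) = 0.03 × 11.7 / (1.486 × √0.0011) = 7.122.
Try y = 1.22 ft: A R^(2/3) = 3.65 — too small.
Try y = 1.77 ft: A R^(2/3) = 9.847 — too large.
Try y = 1.57 ft: A R^(2/3) = 7.152 — matches.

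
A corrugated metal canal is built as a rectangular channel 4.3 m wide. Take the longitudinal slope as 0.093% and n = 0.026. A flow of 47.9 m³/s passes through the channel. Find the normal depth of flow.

y_n = 6.84 m

Manning's equation rearranged: A R^(2/3) = nQ / (1·√S) = 0.026 × 47.9 / (√0.00093) = 40.84.
Trying y = 8.1 m: A R^(2/3) = 49.59 — too large.
Trying y = 5.01 m: A R^(2/3) = 28.28 — too small.
Trying y = 6.84 m: A R^(2/3) = 40.83 — ≈ 40.84.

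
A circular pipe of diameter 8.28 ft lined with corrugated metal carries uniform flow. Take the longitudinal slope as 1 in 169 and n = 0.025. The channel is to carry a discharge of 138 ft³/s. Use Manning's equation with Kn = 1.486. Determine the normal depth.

y_n = 3.36 ft

Manning's equation rearranged: A R^(2/3) = nQ / (1.486·√S) = 0.025 × 138 / (1.486 × √0.005917) = 30.18.
At y = 2.29 ft: A R^(2/3) = 14.62 — short.
At y = 3.85 ft: A R^(2/3) = 38.59 — over.
At y = 3.36 ft: A R^(2/3) = 30.26 — ≈ 30.18.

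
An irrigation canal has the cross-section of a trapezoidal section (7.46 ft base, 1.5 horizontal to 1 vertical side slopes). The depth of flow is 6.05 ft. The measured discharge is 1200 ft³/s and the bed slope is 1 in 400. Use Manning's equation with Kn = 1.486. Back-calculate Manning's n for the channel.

n = 0.0141

With bottom width b = 7.46 ft and side slope z = 1.5: A = (b + zy)y = (7.46 + 1.5×6.05)×6.05 = 100 ft²; P = b + 2y√(1+z²) = 7.46 + 2×6.05×1.803 = 29.27 ft.
Hydraulic radius R = A/P = 100/29.27 = 3.417 ft.
Rearranging Manning's equation: n = (1.486/Q) A R^(2/3) S^(1/2) = (1.486/1200) × 100 × 3.417^(2/3) × √0.0025 = 0.0141.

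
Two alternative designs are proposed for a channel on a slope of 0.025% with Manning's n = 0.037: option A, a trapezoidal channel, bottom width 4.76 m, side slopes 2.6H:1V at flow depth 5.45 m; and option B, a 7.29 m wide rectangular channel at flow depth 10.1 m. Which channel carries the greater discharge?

channel A

Channel A: With bottom width b = 4.76 m and side slope z = 2.6: A = (b + zy)y = (4.76 + 2.6×5.45)×5.45 = 103.2 m²; P = b + 2y√(1+z²) = 4.76 + 2×5.45×2.786 = 35.12 m. Hydraulic radius R = A/P = 103.2/35.12 = 2.937 m. Q_A = (1/0.037)·103.2·2.937^(2/3)·√0.00025 = 90.42 m³/s.
Channel B: Flow area A = b·y = 7.29 × 10.1 = 73.63 m². Wetted perimeter P = b + 2y = 7.29 + 2×10.1 = 27.49 m. Hydraulic radius R = A/P = 73.63/27.49 = 2.678 m. Q_B = (1/0.037)·73.63·2.678^(2/3)·√0.00025 = 60.68 m³/s.
Q_A = 90.42 m³/s vs Q_B = 60.68 m³/s, so channel A carries more.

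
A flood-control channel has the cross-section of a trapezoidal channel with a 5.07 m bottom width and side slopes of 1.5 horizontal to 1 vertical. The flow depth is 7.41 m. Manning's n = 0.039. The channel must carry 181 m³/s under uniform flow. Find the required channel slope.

With bottom width b = 5.07 m and side slope z = 1.5: A = (b + zy)y = (5.07 + 1.5×7.41)×7.41 = 119.9 m²; P = b + 2y√(1+z²) = 5.07 + 2×7.41×1.803 = 31.79 m.
Hydraulic radius R = A/P = 119.9/31.79 = 3.773 m.
From Manning's equation, S = [nQ / (1 A R^(2/3))]² = [0.039 × 181 / (1 × 119.9 × 3.773^(2/3))]² = 0.00059.

S = 0.00059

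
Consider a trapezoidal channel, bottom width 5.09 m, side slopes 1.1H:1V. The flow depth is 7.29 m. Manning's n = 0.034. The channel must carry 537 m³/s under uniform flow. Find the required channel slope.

With bottom width b = 5.09 m and side slope z = 1.1: A = (b + zy)y = (5.09 + 1.1×7.29)×7.29 = 95.56 m²; P = b + 2y√(1+z²) = 5.09 + 2×7.29×1.487 = 26.76 m.
Hydraulic radius R = A/P = 95.56/26.76 = 3.571 m.
From Manning's equation, S = [nQ / (1 A R^(2/3))]² = [0.034 × 537 / (1 × 95.56 × 3.571^(2/3))]² = 0.00669.

S = 0.00669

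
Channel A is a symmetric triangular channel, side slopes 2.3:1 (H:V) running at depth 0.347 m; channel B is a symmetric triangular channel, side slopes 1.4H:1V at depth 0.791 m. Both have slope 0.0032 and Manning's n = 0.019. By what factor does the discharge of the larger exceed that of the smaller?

5.06

Channel A: For a triangular section with side slope z = 2.3: A = zy² = 2.3×0.347² = 0.2769 m²; P = 2y√(1+z²) = 2×0.347×2.508 = 1.741 m. Hydraulic radius R = A/P = 0.2769/1.741 = 0.1591 m. Q_A = (1/0.019)·0.2769·0.1591^(2/3)·√0.0032 = 0.2421 m³/s.
Channel B: For a triangular section with side slope z = 1.4: A = zy² = 1.4×0.791² = 0.876 m²; P = 2y√(1+z²) = 2×0.791×1.72 = 2.722 m. Hydraulic radius R = A/P = 0.876/2.722 = 0.3218 m. Q_B = (1/0.019)·0.876·0.3218^(2/3)·√0.0032 = 1.225 m³/s.
The larger discharge is 1.225 m³/s and the smaller is 0.2421 m³/s; the ratio is 5.06.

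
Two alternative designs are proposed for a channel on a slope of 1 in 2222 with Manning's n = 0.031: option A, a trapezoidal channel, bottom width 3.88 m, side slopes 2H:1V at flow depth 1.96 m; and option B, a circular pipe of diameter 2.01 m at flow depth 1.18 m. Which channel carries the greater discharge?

Channel A: With bottom width b = 3.88 m and side slope z = 2: A = (b + zy)y = (3.88 + 2×1.96)×1.96 = 15.29 m²; P = b + 2y√(1+z²) = 3.88 + 2×1.96×2.236 = 12.65 m. Hydraulic radius R = A/P = 15.29/12.65 = 1.209 m. Q_A = (1/0.031)·15.29·1.209^(2/3)·√0.00045 = 11.87 m³/s.
Channel B: For a circular section of diameter D = 2.01 m at depth y = 1.18 m, the central angle is θ = 2 arccos(1 − 2y/D) = 3.492 rad. Then A = (D²/8)(θ − sin θ) = 1.937 m² and P = Dθ/2 = 3.509 m. Hydraulic radius R = A/P = 1.937/3.509 = 0.5519 m. Q_B = (1/0.031)·1.937·0.5519^(2/3)·√0.00045 = 0.8916 m³/s.
Q_A = 11.87 m³/s vs Q_B = 0.8916 m³/s, so channel A carries more.

channel A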